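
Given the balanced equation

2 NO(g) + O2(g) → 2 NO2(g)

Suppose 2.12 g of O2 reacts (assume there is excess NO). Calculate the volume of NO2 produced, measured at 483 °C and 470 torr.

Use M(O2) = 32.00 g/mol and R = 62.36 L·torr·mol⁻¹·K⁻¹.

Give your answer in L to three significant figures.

13.3 L

n(O2) = 2.120 / 32.00 = 0.06625 mol
n(NO2) = (2/1) × 0.06625 = 0.1325 mol
V = nRT/P = 0.1325 × 62.36 × 756.15 / 470 = 13.29 L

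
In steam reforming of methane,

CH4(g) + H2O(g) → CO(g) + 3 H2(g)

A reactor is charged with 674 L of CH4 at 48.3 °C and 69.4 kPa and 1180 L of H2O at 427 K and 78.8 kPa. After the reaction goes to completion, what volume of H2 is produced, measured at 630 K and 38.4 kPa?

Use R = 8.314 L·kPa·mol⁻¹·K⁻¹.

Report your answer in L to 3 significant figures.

7160 L

n(CH4) = PV/RT = (69.4 × 674) / (8.314 × 321.45) = 17.50 mol
n(H2O) = PV/RT = (78.8 × 1180) / (8.314 × 427) = 26.19 mol
For 17.50 mol CH4, stoichiometry requires (1/1) × 17.50 = 17.50 mol H2O; 26.19 mol is available, so CH4 is limiting.
n(H2) = (3/1) × 17.50 = 52.50 mol
V(H2) = nRT/P = 52.50 × 8.314 × 630 / 38.4 = 7161 L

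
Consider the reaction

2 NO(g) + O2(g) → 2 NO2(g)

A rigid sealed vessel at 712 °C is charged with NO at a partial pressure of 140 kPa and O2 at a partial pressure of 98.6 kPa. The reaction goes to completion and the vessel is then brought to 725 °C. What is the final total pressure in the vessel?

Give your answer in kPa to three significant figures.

Because the vessel is rigid and T is held at 712 °C, work the stoichiometry in partial pressures (P_i = n_iRT/V).
P(O2) required for 140 kPa of NO = (1/2) × 140 = 70.00 kPa; available 98.6 kPa, so NO is limiting.
P(O2) remaining = 98.6 − (1/2) × 140 = 28.60 kPa
P(gaseous products) = (2)/2 × 140 = 140.0 kPa
P_total at 712 °C = 28.60 + 140.0 = 168.6 kPa
Scaling to 725 °C: P = 168.6 × 998.15/985.15 = 170.8 kPa

171 kPa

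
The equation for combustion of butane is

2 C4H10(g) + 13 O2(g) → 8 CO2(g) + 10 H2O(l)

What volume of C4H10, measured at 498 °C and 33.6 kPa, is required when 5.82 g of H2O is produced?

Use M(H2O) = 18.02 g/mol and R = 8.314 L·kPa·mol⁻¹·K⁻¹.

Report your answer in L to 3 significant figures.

12.3 L

n(H2O) = 5.820 / 18.02 = 0.3230 mol
n(C4H10) = (2/10) × 0.3230 = 0.06460 mol
V = nRT/P = 0.06460 × 8.314 × 771.15 / 33.6 = 12.33 L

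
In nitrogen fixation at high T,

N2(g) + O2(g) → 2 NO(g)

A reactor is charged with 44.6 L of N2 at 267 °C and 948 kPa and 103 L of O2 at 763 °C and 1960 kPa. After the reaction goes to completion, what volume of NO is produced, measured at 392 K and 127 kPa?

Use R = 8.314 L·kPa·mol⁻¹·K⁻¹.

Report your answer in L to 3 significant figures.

483 L

n(N2) = PV/RT = (948 × 44.6) / (8.314 × 540.15) = 9.415 mol
n(O2) = PV/RT = (1960 × 103) / (8.314 × 1036.15) = 23.43 mol
For 9.415 mol N2, stoichiometry requires (1/1) × 9.415 = 9.415 mol O2; 23.43 mol is available, so N2 is limiting.
n(NO) = (2/1) × 9.415 = 18.83 mol
V(NO) = nRT/P = 18.83 × 8.314 × 392 / 127 = 483.2 L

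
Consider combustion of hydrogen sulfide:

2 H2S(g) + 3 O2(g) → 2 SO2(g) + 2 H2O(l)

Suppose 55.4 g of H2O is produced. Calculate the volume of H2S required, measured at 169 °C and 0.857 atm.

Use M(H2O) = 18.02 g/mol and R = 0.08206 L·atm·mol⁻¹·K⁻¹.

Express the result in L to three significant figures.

130 L

n(H2O) = 55.40 / 18.02 = 3.074 mol
n(H2S) = (2/2) × 3.074 = 3.074 mol
V = nRT/P = 3.074 × 0.08206 × 442.15 / 0.857 = 130.1 L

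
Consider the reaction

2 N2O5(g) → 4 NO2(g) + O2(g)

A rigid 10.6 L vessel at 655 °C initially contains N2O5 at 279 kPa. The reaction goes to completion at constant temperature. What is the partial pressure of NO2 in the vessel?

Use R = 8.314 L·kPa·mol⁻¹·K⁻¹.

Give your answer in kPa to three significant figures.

n(N2O5)₀ = PV/RT = (279 × 10.6) / (8.314 × 928.15) = 0.3832 mol
n(NO2) = (4/2) × 0.3832 = 0.7664 mol
P(NO2) = nRT/V = 0.7664 × 8.314 × 928.15 / 10.6 = 557.9 kPa

558 kPa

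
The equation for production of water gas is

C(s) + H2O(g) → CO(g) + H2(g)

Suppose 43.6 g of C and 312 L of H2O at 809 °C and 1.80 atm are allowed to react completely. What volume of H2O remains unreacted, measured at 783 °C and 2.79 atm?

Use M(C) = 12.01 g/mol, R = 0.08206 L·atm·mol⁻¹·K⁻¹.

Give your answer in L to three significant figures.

83.7 L

n(C) = 43.6 / 12.01 = 3.630 mol
n(H2O) = PV/RT = (1.80 × 312) / (0.08206 × 1082.15) = 6.324 mol
For 3.630 mol C, stoichiometry requires (1/1) × 3.630 = 3.630 mol H2O; 6.324 mol is available, so C is limiting.
n(H2O) consumed = (1/1) × 3.630 = 3.630 mol; remaining = 6.324 − 3.630 = 2.694 mol
V(H2O) = nRT/P = 2.694 × 0.08206 × 1056.15 / 2.79 = 83.69 L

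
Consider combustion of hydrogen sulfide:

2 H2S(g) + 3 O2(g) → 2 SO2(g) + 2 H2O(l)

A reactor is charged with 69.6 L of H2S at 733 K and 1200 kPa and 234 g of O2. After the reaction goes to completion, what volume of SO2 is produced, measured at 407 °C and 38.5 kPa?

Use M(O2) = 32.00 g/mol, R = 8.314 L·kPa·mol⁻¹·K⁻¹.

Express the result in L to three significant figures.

716 L

n(H2S) = PV/RT = (1200 × 69.6) / (8.314 × 733) = 13.70 mol
n(O2) = 234 / 32.00 = 7.312 mol
For 13.70 mol H2S, stoichiometry requires (3/2) × 13.70 = 20.55 mol O2; 7.312 mol is available, so O2 is limiting.
n(SO2) = (2/3) × 7.312 = 4.875 mol
V(SO2) = nRT/P = 4.875 × 8.314 × 680.15 / 38.5 = 716.0 L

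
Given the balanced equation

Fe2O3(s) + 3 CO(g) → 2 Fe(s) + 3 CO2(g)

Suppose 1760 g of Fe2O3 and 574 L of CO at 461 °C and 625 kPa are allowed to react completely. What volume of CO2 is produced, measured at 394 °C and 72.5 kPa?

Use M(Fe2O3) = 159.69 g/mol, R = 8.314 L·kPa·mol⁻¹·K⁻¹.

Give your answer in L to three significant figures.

n(Fe2O3) = 1760 / 159.69 = 11.02 mol
n(CO) = PV/RT = (625 × 574) / (8.314 × 734.15) = 58.78 mol
For 11.02 mol Fe2O3, stoichiometry requires (3/1) × 11.02 = 33.06 mol CO; 58.78 mol is available, so Fe2O3 is limiting.
n(CO2) = (3/1) × 11.02 = 33.06 mol
V(CO2) = nRT/P = 33.06 × 8.314 × 667.15 / 72.5 = 2529 L

2530 L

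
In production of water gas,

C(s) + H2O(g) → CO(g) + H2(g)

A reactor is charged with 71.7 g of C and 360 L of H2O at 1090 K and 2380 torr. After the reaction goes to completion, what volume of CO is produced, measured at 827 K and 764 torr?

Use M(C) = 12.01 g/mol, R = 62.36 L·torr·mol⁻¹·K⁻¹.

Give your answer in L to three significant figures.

n(C) = 71.7 / 12.01 = 5.970 mol
n(H2O) = PV/RT = (2380 × 360) / (62.36 × 1090) = 12.61 mol
For 5.970 mol C, stoichiometry requires (1/1) × 5.970 = 5.970 mol H2O; 12.61 mol is available, so C is limiting.
n(CO) = (1/1) × 5.970 = 5.970 mol
V(CO) = nRT/P = 5.970 × 62.36 × 827 / 764 = 403.0 L

403 L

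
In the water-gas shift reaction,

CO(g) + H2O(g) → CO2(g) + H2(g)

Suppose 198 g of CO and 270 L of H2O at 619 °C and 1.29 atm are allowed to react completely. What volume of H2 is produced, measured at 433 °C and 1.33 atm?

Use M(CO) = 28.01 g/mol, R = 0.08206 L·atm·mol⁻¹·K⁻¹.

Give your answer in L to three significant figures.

n(CO) = 198 / 28.01 = 7.069 mol
n(H2O) = PV/RT = (1.29 × 270) / (0.08206 × 892.15) = 4.758 mol
For 7.069 mol CO, stoichiometry requires (1/1) × 7.069 = 7.069 mol H2O; 4.758 mol is available, so H2O is limiting.
n(H2) = (1/1) × 4.758 = 4.758 mol
V(H2) = nRT/P = 4.758 × 0.08206 × 706.15 / 1.33 = 207.3 L

207 L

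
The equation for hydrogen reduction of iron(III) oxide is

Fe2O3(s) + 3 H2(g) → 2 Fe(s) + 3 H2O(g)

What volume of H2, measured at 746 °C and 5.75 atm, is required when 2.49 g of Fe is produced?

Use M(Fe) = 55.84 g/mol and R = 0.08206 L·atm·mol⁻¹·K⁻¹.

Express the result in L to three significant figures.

n(Fe) = 2.490 / 55.84 = 0.04459 mol
n(H2) = (3/2) × 0.04459 = 0.06689 mol
V = nRT/P = 0.06689 × 0.08206 × 1019.15 / 5.75 = 0.9729 L

0.973 L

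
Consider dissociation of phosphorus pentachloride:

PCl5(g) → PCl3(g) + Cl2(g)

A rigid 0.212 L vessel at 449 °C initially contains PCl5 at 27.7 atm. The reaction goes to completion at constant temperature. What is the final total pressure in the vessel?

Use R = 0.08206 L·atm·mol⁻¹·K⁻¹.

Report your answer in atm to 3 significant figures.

55.4 atm

Since T and V are fixed, P_final/P_initial = n_final/n_initial = 2/1.
P_final = (2/1) × 27.7 = 55.40 atm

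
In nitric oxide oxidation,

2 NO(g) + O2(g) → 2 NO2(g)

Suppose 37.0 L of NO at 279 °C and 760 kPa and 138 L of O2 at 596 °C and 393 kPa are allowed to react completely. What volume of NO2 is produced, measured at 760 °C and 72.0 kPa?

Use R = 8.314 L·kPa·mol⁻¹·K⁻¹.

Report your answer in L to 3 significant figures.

731 L

n(NO) = PV/RT = (760 × 37.0) / (8.314 × 552.15) = 6.126 mol
n(O2) = PV/RT = (393 × 138) / (8.314 × 869.15) = 7.505 mol
For 6.126 mol NO, stoichiometry requires (1/2) × 6.126 = 3.063 mol O2; 7.505 mol is available, so NO is limiting.
n(NO2) = (2/2) × 6.126 = 6.126 mol
V(NO2) = nRT/P = 6.126 × 8.314 × 1033.15 / 72.0 = 730.8 L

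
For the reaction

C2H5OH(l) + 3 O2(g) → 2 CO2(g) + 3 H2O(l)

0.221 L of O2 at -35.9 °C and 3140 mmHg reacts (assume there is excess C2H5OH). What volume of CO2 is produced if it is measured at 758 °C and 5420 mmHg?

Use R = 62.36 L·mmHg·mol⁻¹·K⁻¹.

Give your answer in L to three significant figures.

0.371 L

n(O2) = PV/RT = (3140 × 0.221) / (62.36 × 237.25) = 0.04690 mol
n(CO2) = (2/3) × 0.04690 = 0.03127 mol
V = nRT/P = 0.03127 × 62.36 × 1031.15 / 5420 = 0.3710 L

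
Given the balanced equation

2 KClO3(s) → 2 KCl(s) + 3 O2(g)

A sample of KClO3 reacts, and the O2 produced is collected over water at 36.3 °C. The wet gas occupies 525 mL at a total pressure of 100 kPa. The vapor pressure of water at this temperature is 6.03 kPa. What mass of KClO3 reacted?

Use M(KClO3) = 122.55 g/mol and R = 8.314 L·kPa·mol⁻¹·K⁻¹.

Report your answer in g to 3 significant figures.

P(O2) = 100 − 6.03 = 93.97 kPa
n(O2) = PV/RT = (93.97 × 0.5250) / (8.314 × 309.45) = 0.01918 mol
n(KClO3) = (2/3) × 0.01918 = 0.01279 mol
m(KClO3) = 0.01279 × 122.55 = 1.567 g

1.57 g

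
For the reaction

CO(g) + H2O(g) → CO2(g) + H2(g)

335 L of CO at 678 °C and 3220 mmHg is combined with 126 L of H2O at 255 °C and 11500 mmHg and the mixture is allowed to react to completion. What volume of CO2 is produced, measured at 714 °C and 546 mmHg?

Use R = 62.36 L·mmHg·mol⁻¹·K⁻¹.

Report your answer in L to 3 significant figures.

n(CO) = PV/RT = (3220 × 335) / (62.36 × 951.15) = 18.19 mol
n(H2O) = PV/RT = (11500 × 126) / (62.36 × 528.15) = 44.00 mol
For 18.19 mol CO, stoichiometry requires (1/1) × 18.19 = 18.19 mol H2O; 44.00 mol is available, so CO is limiting.
n(CO2) = (1/1) × 18.19 = 18.19 mol
V(CO2) = nRT/P = 18.19 × 62.36 × 987.15 / 546 = 2051 L

2050 L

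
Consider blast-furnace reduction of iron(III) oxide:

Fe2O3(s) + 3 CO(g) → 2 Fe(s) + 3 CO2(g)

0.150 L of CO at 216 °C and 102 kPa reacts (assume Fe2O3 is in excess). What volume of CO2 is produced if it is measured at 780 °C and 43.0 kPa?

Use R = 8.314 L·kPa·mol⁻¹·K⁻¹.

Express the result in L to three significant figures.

0.766 L

n(CO) = PV/RT = (102 × 0.150) / (8.314 × 489.15) = 0.003762 mol
n(CO2) = (3/3) × 0.003762 = 0.003762 mol
V = nRT/P = 0.003762 × 8.314 × 1053.15 / 43.0 = 0.7660 L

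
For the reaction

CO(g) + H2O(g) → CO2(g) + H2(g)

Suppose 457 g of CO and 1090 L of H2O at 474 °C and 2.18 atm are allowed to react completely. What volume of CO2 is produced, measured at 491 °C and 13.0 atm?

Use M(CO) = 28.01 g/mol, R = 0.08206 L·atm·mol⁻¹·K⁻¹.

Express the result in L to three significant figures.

78.7 L

n(CO) = 457 / 28.01 = 16.32 mol
n(H2O) = PV/RT = (2.18 × 1090) / (0.08206 × 747.15) = 38.76 mol
For 16.32 mol CO, stoichiometry requires (1/1) × 16.32 = 16.32 mol H2O; 38.76 mol is available, so CO is limiting.
n(CO2) = (1/1) × 16.32 = 16.32 mol
V(CO2) = nRT/P = 16.32 × 0.08206 × 764.15 / 13.0 = 78.72 L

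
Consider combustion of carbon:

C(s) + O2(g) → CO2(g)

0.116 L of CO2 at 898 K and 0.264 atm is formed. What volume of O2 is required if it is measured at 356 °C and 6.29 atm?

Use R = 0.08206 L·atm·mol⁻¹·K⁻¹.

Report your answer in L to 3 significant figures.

n(CO2) = PV/RT = (0.264 × 0.116) / (0.08206 × 898) = 0.0004156 mol
n(O2) = (1/1) × 0.0004156 = 0.0004156 mol
V = nRT/P = 0.0004156 × 0.08206 × 629.15 / 6.29 = 0.003411 L

0.00341 L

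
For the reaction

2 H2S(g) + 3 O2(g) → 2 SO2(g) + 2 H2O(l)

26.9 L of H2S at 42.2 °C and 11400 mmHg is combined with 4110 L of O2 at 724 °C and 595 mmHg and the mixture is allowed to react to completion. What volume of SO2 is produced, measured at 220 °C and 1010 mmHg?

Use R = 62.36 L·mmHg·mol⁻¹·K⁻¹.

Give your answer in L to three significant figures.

475 L

n(H2S) = PV/RT = (11400 × 26.9) / (62.36 × 315.35) = 15.59 mol
n(O2) = PV/RT = (595 × 4110) / (62.36 × 997.15) = 39.33 mol
For 15.59 mol H2S, stoichiometry requires (3/2) × 15.59 = 23.38 mol O2; 39.33 mol is available, so H2S is limiting.
n(SO2) = (2/2) × 15.59 = 15.59 mol
V(SO2) = nRT/P = 15.59 × 62.36 × 493.15 / 1010 = 474.7 L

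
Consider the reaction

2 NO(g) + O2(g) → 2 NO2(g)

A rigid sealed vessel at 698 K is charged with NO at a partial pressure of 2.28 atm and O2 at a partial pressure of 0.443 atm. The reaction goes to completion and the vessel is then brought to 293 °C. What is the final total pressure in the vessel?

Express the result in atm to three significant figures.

At constant V, partial pressures at 698 K are proportional to moles, so apply stoichiometry directly to pressures.
P(O2) required for 2.28 atm of NO = (1/2) × 2.28 = 1.140 atm; available 0.443 atm, so O2 is limiting.
P(NO) remaining = 2.28 − (2/1) × 0.443 = 1.394 atm
P(gaseous products) = (2)/1 × 0.443 = 0.8860 atm
P_total at 698 K = 1.394 + 0.8860 = 2.280 atm
Scaling to 293 °C: P = 2.280 × 566.15/698 = 1.849 atm

1.85 atm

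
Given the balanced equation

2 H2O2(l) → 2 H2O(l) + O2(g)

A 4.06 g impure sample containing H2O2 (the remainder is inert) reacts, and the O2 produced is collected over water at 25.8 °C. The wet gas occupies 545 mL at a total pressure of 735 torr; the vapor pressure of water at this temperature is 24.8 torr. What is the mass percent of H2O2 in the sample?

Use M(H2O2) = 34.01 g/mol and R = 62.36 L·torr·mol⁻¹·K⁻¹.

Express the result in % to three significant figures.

34.8 %

P(O2) = 735 − 24.8 = 710.2 torr
n(O2) = PV/RT = (710.2 × 0.5450) / (62.36 × 298.95) = 0.02076 mol
n(H2O2) = (2/1) × 0.02076 = 0.04152 mol
m(H2O2) = 0.04152 × 34.01 = 1.412 g
%H2O2 = 1.412 / 4.06 × 100 = 34.78%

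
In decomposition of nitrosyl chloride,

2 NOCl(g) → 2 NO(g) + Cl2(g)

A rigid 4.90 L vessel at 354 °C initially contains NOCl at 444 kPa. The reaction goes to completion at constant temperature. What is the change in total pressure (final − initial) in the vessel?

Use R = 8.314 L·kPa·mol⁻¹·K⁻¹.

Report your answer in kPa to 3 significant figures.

Rigid vessel, constant T ⇒ P scales with total gas moles (2 → 3).
P_final = (3/2) × 444 = 666.0 kPa; ΔP = 666.0 − 444 = 222.0 kPa

222 kPa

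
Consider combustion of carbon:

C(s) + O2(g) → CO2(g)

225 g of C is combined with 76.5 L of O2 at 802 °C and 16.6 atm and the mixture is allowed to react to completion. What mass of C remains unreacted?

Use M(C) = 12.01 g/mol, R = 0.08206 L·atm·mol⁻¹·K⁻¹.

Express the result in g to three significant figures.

n(C) = 225 / 12.01 = 18.73 mol
n(O2) = PV/RT = (16.6 × 76.5) / (0.08206 × 1075.15) = 14.39 mol
For 18.73 mol C, stoichiometry requires (1/1) × 18.73 = 18.73 mol O2; 14.39 mol is available, so O2 is limiting.
n(C) consumed = (1/1) × 14.39 = 14.39 mol; remaining = 18.73 − 14.39 = 4.340 mol
m(C) = 4.340 × 12.01 = 52.12 g

52.1 g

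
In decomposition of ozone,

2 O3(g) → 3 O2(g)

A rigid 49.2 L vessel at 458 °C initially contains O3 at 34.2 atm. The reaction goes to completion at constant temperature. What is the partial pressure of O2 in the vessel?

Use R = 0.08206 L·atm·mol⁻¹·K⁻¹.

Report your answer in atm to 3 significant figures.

n(O3)₀ = PV/RT = (34.2 × 49.2) / (0.08206 × 731.15) = 28.04 mol
n(O2) = (3/2) × 28.04 = 42.06 mol
P(O2) = nRT/V = 42.06 × 0.08206 × 731.15 / 49.2 = 51.29 atm

51.3 atm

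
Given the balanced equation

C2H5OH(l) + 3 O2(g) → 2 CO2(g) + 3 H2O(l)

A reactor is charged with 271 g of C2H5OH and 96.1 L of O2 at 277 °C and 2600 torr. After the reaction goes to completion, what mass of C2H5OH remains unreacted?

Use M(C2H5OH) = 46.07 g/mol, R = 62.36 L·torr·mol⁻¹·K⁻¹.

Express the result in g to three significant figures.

n(C2H5OH) = 271 / 46.07 = 5.882 mol
n(O2) = PV/RT = (2600 × 96.1) / (62.36 × 550.15) = 7.283 mol
For 5.882 mol C2H5OH, stoichiometry requires (3/1) × 5.882 = 17.65 mol O2; 7.283 mol is available, so O2 is limiting.
n(C2H5OH) consumed = (1/3) × 7.283 = 2.428 mol; remaining = 5.882 − 2.428 = 3.454 mol
m(C2H5OH) = 3.454 × 46.07 = 159.1 g

159 g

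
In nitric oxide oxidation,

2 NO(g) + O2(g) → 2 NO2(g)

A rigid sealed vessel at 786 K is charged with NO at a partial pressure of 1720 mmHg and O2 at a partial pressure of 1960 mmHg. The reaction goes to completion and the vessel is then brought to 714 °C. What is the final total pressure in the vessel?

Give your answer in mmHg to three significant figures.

With V and T fixed, P_i ∝ n_i, so the mole ratios apply directly to partial pressures at 786 K.
P(O2) required for 1720 mmHg of NO = (1/2) × 1720 = 860.0 mmHg; available 1960 mmHg, so NO is limiting.
P(O2) remaining = 1960 − (1/2) × 1720 = 1100 mmHg
P(gaseous products) = (2)/2 × 1720 = 1720 mmHg
P_total at 786 K = 1100 + 1720 = 2820 mmHg
Scaling to 714 °C: P = 2820 × 987.15/786 = 3542 mmHg

3540 mmHg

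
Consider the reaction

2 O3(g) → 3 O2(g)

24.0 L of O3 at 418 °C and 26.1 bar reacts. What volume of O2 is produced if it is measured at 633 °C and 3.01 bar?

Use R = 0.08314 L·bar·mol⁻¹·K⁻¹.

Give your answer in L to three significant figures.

n(O3) = PV/RT = (26.1 × 24.0) / (0.08314 × 691.15) = 10.90 mol
n(O2) = (3/2) × 10.90 = 16.35 mol
V = nRT/P = 16.35 × 0.08314 × 906.15 / 3.01 = 409.2 L

409 L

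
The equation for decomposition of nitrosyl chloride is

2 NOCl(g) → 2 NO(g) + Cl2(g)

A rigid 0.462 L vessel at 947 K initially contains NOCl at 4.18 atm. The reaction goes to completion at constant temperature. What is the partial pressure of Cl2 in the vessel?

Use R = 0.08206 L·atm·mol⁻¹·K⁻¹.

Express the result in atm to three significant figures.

2.09 atm

n(NOCl)₀ = PV/RT = (4.18 × 0.462) / (0.08206 × 947) = 0.02485 mol
n(Cl2) = (1/2) × 0.02485 = 0.01243 mol
P(Cl2) = nRT/V = 0.01243 × 0.08206 × 947 / 0.462 = 2.091 atm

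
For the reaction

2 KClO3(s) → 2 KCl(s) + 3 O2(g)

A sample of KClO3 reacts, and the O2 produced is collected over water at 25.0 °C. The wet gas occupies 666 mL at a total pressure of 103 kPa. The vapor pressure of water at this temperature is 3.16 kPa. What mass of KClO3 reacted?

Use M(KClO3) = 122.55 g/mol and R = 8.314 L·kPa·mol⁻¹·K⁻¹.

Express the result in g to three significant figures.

P(O2) = 103 − 3.16 = 99.84 kPa
n(O2) = PV/RT = (99.84 × 0.6660) / (8.314 × 298.15) = 0.02682 mol
n(KClO3) = (2/3) × 0.02682 = 0.01788 mol
m(KClO3) = 0.01788 × 122.55 = 2.191 g

2.19 g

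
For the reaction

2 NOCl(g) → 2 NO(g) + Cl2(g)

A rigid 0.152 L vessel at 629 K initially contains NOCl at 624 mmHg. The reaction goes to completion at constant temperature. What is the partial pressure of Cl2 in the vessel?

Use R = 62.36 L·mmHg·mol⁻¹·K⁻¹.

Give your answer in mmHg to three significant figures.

n(NOCl)₀ = PV/RT = (624 × 0.152) / (62.36 × 629) = 0.002418 mol
n(Cl2) = (1/2) × 0.002418 = 0.001209 mol
P(Cl2) = nRT/V = 0.001209 × 62.36 × 629 / 0.152 = 312.0 mmHg

312 mmHg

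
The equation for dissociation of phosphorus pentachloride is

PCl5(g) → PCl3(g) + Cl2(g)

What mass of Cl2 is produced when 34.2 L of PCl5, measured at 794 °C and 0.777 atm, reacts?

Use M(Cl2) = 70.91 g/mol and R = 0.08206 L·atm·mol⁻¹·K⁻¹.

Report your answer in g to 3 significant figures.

21.5 g

n(PCl5) = PV/RT = (0.777 × 34.2) / (0.08206 × 1067.15) = 0.3035 mol
n(Cl2) = (1/1) × 0.3035 = 0.3035 mol
m(Cl2) = 0.3035 × 70.91 = 21.52 g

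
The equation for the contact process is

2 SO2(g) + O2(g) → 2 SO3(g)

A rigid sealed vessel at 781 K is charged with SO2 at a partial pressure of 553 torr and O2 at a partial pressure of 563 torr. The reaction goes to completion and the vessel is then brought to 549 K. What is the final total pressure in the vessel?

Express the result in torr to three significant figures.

590 torr

With V and T fixed, P_i ∝ n_i, so the mole ratios apply directly to partial pressures at 781 K.
P(O2) required for 553 torr of SO2 = (1/2) × 553 = 276.5 torr; available 563 torr, so SO2 is limiting.
P(O2) remaining = 563 − (1/2) × 553 = 286.5 torr
P(gaseous products) = (2)/2 × 553 = 553.0 torr
P_total at 781 K = 286.5 + 553.0 = 839.5 torr
Scaling to 549 K: P = 839.5 × 549/781 = 590.1 torr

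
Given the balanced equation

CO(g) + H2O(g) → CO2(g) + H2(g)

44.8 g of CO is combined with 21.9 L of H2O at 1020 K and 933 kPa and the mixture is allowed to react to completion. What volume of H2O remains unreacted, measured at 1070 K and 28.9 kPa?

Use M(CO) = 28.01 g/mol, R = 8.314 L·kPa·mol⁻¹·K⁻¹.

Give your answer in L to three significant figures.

249 L

n(CO) = 44.8 / 28.01 = 1.599 mol
n(H2O) = PV/RT = (933 × 21.9) / (8.314 × 1020) = 2.409 mol
For 1.599 mol CO, stoichiometry requires (1/1) × 1.599 = 1.599 mol H2O; 2.409 mol is available, so CO is limiting.
n(H2O) consumed = (1/1) × 1.599 = 1.599 mol; remaining = 2.409 − 1.599 = 0.8100 mol
V(H2O) = nRT/P = 0.8100 × 8.314 × 1070 / 28.9 = 249.3 L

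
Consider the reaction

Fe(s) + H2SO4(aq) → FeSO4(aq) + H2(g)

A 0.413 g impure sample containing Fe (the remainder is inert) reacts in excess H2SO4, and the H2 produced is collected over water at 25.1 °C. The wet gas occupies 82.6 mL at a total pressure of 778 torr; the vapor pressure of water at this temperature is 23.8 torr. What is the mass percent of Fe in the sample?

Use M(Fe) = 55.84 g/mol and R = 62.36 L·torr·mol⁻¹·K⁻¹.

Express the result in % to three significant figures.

45.3 %

P(H2) = 778 − 23.8 = 754.2 torr
n(H2) = PV/RT = (754.2 × 0.08260) / (62.36 × 298.25) = 0.003350 mol
n(Fe) = (1/1) × 0.003350 = 0.003350 mol
m(Fe) = 0.003350 × 55.84 = 0.1871 g
%Fe = 0.1871 / 0.413 × 100 = 45.30%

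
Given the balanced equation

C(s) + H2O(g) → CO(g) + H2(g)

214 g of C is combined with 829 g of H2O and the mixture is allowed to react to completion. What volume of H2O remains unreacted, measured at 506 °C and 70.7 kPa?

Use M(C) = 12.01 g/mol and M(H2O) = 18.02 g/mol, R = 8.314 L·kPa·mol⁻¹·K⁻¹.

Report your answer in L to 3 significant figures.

2580 L

n(C) = 214 / 12.01 = 17.82 mol
n(H2O) = 829 / 18.02 = 46.00 mol
For 17.82 mol C, stoichiometry requires (1/1) × 17.82 = 17.82 mol H2O; 46.00 mol is available, so C is limiting.
n(H2O) consumed = (1/1) × 17.82 = 17.82 mol; remaining = 46.00 − 17.82 = 28.18 mol
V(H2O) = nRT/P = 28.18 × 8.314 × 779.15 / 70.7 = 2582 L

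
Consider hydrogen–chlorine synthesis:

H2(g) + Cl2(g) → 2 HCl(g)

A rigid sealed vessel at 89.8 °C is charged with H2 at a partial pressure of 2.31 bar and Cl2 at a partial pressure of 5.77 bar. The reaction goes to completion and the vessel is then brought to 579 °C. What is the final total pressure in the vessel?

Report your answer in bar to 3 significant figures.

19.0 bar

Because the vessel is rigid and T is held at 89.8 °C, work the stoichiometry in partial pressures (P_i = n_iRT/V).
P(Cl2) required for 2.31 bar of H2 = (1/1) × 2.31 = 2.310 bar; available 5.77 bar, so H2 is limiting.
P(Cl2) remaining = 5.77 − (1/1) × 2.31 = 3.460 bar
P(gaseous products) = (2)/1 × 2.31 = 4.620 bar
P_total at 89.8 °C = 3.460 + 4.620 = 8.080 bar
Scaling to 579 °C: P = 8.080 × 852.15/362.95 = 18.97 bar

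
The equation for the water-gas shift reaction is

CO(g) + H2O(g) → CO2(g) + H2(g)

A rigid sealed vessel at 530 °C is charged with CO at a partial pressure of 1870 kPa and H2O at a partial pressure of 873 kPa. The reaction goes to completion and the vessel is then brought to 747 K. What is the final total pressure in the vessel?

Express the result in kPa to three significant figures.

At constant V, partial pressures at 530 °C are proportional to moles, so apply stoichiometry directly to pressures.
P(H2O) required for 1870 kPa of CO = (1/1) × 1870 = 1870 kPa; available 873 kPa, so H2O is limiting.
P(CO) remaining = 1870 − (1/1) × 873 = 997.0 kPa
P(gaseous products) = (1+1)/1 × 873 = 1746 kPa
P_total at 530 °C = 997.0 + 1746 = 2743 kPa
Scaling to 747 K: P = 2743 × 747/803.15 = 2551 kPa

2550 kPa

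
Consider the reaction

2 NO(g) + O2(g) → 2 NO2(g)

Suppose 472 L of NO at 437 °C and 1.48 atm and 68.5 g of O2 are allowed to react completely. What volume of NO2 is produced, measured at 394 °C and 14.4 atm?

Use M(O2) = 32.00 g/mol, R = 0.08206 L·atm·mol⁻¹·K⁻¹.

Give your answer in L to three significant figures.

n(NO) = PV/RT = (1.48 × 472) / (0.08206 × 710.15) = 11.99 mol
n(O2) = 68.5 / 32.00 = 2.141 mol
For 11.99 mol NO, stoichiometry requires (1/2) × 11.99 = 5.995 mol O2; 2.141 mol is available, so O2 is limiting.
n(NO2) = (2/1) × 2.141 = 4.282 mol
V(NO2) = nRT/P = 4.282 × 0.08206 × 667.15 / 14.4 = 16.28 L

16.3 L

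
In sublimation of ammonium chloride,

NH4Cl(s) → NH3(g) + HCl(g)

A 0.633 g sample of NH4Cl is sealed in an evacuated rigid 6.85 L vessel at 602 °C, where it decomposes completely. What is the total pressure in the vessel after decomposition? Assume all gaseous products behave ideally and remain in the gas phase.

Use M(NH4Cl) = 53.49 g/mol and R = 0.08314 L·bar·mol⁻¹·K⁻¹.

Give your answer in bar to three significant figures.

n(NH4Cl) = 0.633 / 53.49 = 0.01183 mol
n(gas produced) = (2/1) × 0.01183 = 0.02366 mol
P = nRT/V = 0.02366 × 0.08314 × 875.15 / 6.85 = 0.2513 bar

0.251 bar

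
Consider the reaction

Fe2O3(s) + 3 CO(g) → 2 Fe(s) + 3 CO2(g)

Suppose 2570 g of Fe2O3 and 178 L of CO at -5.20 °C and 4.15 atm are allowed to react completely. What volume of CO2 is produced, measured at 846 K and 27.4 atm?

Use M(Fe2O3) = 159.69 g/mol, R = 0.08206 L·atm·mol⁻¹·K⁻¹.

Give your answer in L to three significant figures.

85.1 L

n(Fe2O3) = 2570 / 159.69 = 16.09 mol
n(CO) = PV/RT = (4.15 × 178) / (0.08206 × 267.95) = 33.60 mol
For 16.09 mol Fe2O3, stoichiometry requires (3/1) × 16.09 = 48.27 mol CO; 33.60 mol is available, so CO is limiting.
n(CO2) = (3/3) × 33.60 = 33.60 mol
V(CO2) = nRT/P = 33.60 × 0.08206 × 846 / 27.4 = 85.13 L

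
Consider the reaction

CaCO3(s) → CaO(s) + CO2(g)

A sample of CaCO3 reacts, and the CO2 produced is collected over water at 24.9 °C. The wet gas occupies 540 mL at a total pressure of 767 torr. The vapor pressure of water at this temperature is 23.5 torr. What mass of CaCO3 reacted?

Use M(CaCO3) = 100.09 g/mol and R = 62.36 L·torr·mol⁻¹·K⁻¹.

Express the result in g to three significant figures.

2.16 g

P(CO2) = 767 − 23.5 = 743.5 torr
n(CO2) = PV/RT = (743.5 × 0.5400) / (62.36 × 298.05) = 0.02160 mol
n(CaCO3) = (1/1) × 0.02160 = 0.02160 mol
m(CaCO3) = 0.02160 × 100.09 = 2.162 g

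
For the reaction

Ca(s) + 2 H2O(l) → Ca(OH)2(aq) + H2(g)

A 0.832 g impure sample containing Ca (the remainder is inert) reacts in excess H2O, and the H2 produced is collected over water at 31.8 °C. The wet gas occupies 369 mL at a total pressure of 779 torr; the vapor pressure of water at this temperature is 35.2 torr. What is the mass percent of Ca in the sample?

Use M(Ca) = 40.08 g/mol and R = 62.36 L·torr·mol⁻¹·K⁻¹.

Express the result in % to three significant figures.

69.5 %

P(H2) = 779 − 35.2 = 743.8 torr
n(H2) = PV/RT = (743.8 × 0.3690) / (62.36 × 304.95) = 0.01443 mol
n(Ca) = (1/1) × 0.01443 = 0.01443 mol
m(Ca) = 0.01443 × 40.08 = 0.5784 g
%Ca = 0.5784 / 0.832 × 100 = 69.52%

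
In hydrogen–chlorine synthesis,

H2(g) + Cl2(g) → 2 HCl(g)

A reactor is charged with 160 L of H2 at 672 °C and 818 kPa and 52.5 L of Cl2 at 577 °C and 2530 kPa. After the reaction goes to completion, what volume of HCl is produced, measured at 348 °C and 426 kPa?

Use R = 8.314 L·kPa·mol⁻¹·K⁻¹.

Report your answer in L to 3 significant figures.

404 L

n(H2) = PV/RT = (818 × 160) / (8.314 × 945.15) = 16.66 mol
n(Cl2) = PV/RT = (2530 × 52.5) / (8.314 × 850.15) = 18.79 mol
For 16.66 mol H2, stoichiometry requires (1/1) × 16.66 = 16.66 mol Cl2; 18.79 mol is available, so H2 is limiting.
n(HCl) = (2/1) × 16.66 = 33.32 mol
V(HCl) = nRT/P = 33.32 × 8.314 × 621.15 / 426 = 403.9 L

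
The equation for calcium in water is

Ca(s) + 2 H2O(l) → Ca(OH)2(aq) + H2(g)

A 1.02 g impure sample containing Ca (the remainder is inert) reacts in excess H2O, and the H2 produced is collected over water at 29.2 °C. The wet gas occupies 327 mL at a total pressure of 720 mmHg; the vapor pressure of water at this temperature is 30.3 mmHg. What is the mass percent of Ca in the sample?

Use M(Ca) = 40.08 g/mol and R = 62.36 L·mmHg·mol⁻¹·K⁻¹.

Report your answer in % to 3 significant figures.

P(H2) = 720 − 30.3 = 689.7 mmHg
n(H2) = PV/RT = (689.7 × 0.3270) / (62.36 × 302.35) = 0.01196 mol
n(Ca) = (1/1) × 0.01196 = 0.01196 mol
m(Ca) = 0.01196 × 40.08 = 0.4794 g
%Ca = 0.4794 / 1.02 × 100 = 47.00%

47.0 %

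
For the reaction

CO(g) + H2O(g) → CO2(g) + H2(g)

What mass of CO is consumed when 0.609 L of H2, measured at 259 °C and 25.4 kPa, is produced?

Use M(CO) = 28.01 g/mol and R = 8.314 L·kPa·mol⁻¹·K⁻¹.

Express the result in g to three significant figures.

n(H2) = PV/RT = (25.4 × 0.609) / (8.314 × 532.15) = 0.003496 mol
n(CO) = (1/1) × 0.003496 = 0.003496 mol
m(CO) = 0.003496 × 28.01 = 0.09792 g

0.0979 g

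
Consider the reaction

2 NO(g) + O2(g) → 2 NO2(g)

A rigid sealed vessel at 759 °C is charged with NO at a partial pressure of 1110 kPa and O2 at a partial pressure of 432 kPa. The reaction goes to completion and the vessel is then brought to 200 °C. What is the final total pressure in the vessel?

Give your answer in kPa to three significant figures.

509 kPa

With V and T fixed, P_i ∝ n_i, so the mole ratios apply directly to partial pressures at 759 °C.
P(O2) required for 1110 kPa of NO = (1/2) × 1110 = 555.0 kPa; available 432 kPa, so O2 is limiting.
P(NO) remaining = 1110 − (2/1) × 432 = 246.0 kPa
P(gaseous products) = (2)/1 × 432 = 864.0 kPa
P_total at 759 °C = 246.0 + 864.0 = 1110 kPa
Scaling to 200 °C: P = 1110 × 473.15/1032.15 = 508.8 kPa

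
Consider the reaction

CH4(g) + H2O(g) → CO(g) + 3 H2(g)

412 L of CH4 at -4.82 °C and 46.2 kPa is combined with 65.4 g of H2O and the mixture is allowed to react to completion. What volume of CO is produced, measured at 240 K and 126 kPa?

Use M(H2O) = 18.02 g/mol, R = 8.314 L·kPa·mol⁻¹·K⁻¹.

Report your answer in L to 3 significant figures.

57.5 L

n(CH4) = PV/RT = (46.2 × 412) / (8.314 × 268.33) = 8.532 mol
n(H2O) = 65.4 / 18.02 = 3.629 mol
For 8.532 mol CH4, stoichiometry requires (1/1) × 8.532 = 8.532 mol H2O; 3.629 mol is available, so H2O is limiting.
n(CO) = (1/1) × 3.629 = 3.629 mol
V(CO) = nRT/P = 3.629 × 8.314 × 240 / 126 = 57.47 L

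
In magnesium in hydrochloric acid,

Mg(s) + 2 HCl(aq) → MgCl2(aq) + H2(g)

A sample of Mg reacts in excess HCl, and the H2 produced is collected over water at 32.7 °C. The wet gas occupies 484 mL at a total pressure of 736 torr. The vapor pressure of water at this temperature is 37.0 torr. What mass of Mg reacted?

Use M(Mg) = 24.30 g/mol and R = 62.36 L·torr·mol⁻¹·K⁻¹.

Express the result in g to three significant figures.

0.431 g

P(H2) = 736 − 37.0 = 699.0 torr
n(H2) = PV/RT = (699.0 × 0.4840) / (62.36 × 305.85) = 0.01774 mol
n(Mg) = (1/1) × 0.01774 = 0.01774 mol
m(Mg) = 0.01774 × 24.30 = 0.4311 g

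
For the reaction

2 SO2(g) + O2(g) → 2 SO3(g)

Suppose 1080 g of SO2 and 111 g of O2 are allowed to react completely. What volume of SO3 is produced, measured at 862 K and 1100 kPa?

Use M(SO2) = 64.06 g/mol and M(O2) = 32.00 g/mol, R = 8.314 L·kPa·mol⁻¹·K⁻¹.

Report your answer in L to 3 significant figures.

45.2 L

n(SO2) = 1080 / 64.06 = 16.86 mol
n(O2) = 111 / 32.00 = 3.469 mol
For 16.86 mol SO2, stoichiometry requires (1/2) × 16.86 = 8.430 mol O2; 3.469 mol is available, so O2 is limiting.
n(SO3) = (2/1) × 3.469 = 6.938 mol
V(SO3) = nRT/P = 6.938 × 8.314 × 862 / 1100 = 45.20 L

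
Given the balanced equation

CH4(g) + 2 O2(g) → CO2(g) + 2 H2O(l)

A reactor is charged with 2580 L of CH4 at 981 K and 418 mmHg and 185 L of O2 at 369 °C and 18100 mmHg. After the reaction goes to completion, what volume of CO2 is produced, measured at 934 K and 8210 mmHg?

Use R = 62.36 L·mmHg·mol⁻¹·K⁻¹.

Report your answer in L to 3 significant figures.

n(CH4) = PV/RT = (418 × 2580) / (62.36 × 981) = 17.63 mol
n(O2) = PV/RT = (18100 × 185) / (62.36 × 642.15) = 83.62 mol
For 17.63 mol CH4, stoichiometry requires (2/1) × 17.63 = 35.26 mol O2; 83.62 mol is available, so CH4 is limiting.
n(CO2) = (1/1) × 17.63 = 17.63 mol
V(CO2) = nRT/P = 17.63 × 62.36 × 934 / 8210 = 125.1 L

125 L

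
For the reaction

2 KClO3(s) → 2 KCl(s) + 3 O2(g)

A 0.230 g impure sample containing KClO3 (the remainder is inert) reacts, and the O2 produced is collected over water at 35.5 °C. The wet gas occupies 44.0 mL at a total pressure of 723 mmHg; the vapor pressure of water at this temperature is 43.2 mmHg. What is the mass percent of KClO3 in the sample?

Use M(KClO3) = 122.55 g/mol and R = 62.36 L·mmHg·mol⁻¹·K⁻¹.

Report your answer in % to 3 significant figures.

P(O2) = 723 − 43.2 = 679.8 mmHg
n(O2) = PV/RT = (679.8 × 0.04400) / (62.36 × 308.65) = 0.001554 mol
n(KClO3) = (2/3) × 0.001554 = 0.001036 mol
m(KClO3) = 0.001036 × 122.55 = 0.1270 g
%KClO3 = 0.1270 / 0.230 × 100 = 55.22%

55.2 %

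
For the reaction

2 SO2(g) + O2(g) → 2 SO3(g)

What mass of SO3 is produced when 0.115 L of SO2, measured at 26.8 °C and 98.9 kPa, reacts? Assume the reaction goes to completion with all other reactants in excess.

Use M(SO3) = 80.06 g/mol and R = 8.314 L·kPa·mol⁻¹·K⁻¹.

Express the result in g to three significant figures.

n(SO2) = PV/RT = (98.9 × 0.115) / (8.314 × 299.95) = 0.004561 mol
n(SO3) = (2/2) × 0.004561 = 0.004561 mol
m(SO3) = 0.004561 × 80.06 = 0.3652 g

0.365 g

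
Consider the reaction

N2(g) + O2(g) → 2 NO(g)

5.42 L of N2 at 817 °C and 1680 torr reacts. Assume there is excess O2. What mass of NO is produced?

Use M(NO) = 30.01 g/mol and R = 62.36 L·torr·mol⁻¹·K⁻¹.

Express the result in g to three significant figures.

8.04 g

n(N2) = PV/RT = (1680 × 5.42) / (62.36 × 1090.15) = 0.1339 mol
n(NO) = (2/1) × 0.1339 = 0.2678 mol
m(NO) = 0.2678 × 30.01 = 8.037 g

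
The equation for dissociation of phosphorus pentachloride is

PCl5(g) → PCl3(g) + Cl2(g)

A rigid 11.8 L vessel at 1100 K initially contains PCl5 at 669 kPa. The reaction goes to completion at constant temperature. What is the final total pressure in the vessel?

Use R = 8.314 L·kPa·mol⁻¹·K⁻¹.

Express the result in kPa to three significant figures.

1340 kPa

Since T and V are fixed, P_final/P_initial = n_final/n_initial = 2/1.
P_final = (2/1) × 669 = 1338 kPa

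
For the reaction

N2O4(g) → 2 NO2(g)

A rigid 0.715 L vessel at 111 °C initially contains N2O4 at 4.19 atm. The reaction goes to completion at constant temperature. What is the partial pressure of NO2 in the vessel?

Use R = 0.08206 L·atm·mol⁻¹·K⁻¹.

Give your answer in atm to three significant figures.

8.38 atm

n(N2O4)₀ = PV/RT = (4.19 × 0.715) / (0.08206 × 384.15) = 0.09504 mol
n(NO2) = (2/1) × 0.09504 = 0.1901 mol
P(NO2) = nRT/V = 0.1901 × 0.08206 × 384.15 / 0.715 = 8.381 atm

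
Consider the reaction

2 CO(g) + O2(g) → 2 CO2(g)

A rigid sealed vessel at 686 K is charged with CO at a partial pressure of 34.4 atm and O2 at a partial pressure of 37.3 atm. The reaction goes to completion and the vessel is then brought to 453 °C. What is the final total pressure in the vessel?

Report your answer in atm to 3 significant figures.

57.7 atm

At constant V, partial pressures at 686 K are proportional to moles, so apply stoichiometry directly to pressures.
P(O2) required for 34.4 atm of CO = (1/2) × 34.4 = 17.20 atm; available 37.3 atm, so CO is limiting.
P(O2) remaining = 37.3 − (1/2) × 34.4 = 20.10 atm
P(gaseous products) = (2)/2 × 34.4 = 34.40 atm
P_total at 686 K = 20.10 + 34.40 = 54.50 atm
Scaling to 453 °C: P = 54.50 × 726.15/686 = 57.69 atm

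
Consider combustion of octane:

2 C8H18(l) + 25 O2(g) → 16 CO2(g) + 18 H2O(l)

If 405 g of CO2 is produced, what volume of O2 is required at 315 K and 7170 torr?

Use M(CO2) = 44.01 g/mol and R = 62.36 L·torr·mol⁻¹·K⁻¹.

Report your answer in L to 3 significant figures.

n(CO2) = 405.0 / 44.01 = 9.202 mol
n(O2) = (25/16) × 9.202 = 14.38 mol
V = nRT/P = 14.38 × 62.36 × 315 / 7170 = 39.40 L

39.4 L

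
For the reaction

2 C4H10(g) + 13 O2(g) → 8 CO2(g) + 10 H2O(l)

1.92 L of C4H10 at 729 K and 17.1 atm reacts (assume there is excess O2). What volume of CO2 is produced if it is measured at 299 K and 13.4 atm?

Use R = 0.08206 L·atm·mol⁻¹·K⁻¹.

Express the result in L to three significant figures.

4.02 L

n(C4H10) = PV/RT = (17.1 × 1.92) / (0.08206 × 729) = 0.5488 mol
n(CO2) = (8/2) × 0.5488 = 2.195 mol
V = nRT/P = 2.195 × 0.08206 × 299 / 13.4 = 4.019 L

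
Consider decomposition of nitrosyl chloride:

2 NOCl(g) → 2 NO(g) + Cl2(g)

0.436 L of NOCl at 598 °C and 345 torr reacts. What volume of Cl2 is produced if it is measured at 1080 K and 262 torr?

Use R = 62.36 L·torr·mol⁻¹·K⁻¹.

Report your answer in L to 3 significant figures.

n(NOCl) = PV/RT = (345 × 0.436) / (62.36 × 871.15) = 0.002769 mol
n(Cl2) = (1/2) × 0.002769 = 0.001385 mol
V = nRT/P = 0.001385 × 62.36 × 1080 / 262 = 0.3560 L

0.356 L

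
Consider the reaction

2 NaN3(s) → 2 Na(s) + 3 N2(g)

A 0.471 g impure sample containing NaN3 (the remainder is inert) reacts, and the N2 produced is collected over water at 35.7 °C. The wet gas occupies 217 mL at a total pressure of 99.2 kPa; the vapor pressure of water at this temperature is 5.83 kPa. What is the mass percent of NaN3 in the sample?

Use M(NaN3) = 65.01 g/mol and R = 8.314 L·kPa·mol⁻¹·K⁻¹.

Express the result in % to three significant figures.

72.6 %

P(N2) = 99.2 − 5.83 = 93.37 kPa
n(N2) = PV/RT = (93.37 × 0.2170) / (8.314 × 308.85) = 0.007891 mol
n(NaN3) = (2/3) × 0.007891 = 0.005261 mol
m(NaN3) = 0.005261 × 65.01 = 0.3420 g
%NaN3 = 0.3420 / 0.471 × 100 = 72.61%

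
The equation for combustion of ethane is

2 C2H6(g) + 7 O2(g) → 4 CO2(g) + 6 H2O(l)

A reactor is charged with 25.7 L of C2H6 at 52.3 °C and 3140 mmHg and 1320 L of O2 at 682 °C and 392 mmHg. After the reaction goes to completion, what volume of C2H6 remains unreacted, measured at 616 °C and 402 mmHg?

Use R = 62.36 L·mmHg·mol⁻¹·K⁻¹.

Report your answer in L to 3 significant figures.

n(C2H6) = PV/RT = (3140 × 25.7) / (62.36 × 325.45) = 3.976 mol
n(O2) = PV/RT = (392 × 1320) / (62.36 × 955.15) = 8.687 mol
For 3.976 mol C2H6, stoichiometry requires (7/2) × 3.976 = 13.92 mol O2; 8.687 mol is available, so O2 is limiting.
n(C2H6) consumed = (2/7) × 8.687 = 2.482 mol; remaining = 3.976 − 2.482 = 1.494 mol
V(C2H6) = nRT/P = 1.494 × 62.36 × 889.15 / 402 = 206.1 L

206 L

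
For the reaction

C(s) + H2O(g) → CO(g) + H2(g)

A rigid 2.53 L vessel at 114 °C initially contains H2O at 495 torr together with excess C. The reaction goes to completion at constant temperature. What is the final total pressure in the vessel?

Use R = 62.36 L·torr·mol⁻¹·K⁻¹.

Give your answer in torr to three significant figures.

990 torr

Rigid vessel, constant T ⇒ P scales with total gas moles (1 → 2).
P_final = (2/1) × 495 = 990.0 torr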